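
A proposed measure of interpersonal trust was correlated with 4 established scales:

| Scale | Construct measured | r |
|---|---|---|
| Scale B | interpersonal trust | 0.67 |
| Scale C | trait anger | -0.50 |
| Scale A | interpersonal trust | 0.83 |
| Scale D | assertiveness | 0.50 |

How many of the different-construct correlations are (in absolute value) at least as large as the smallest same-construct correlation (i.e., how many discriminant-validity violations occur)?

0

Convergent (same construct = interpersonal trust): Scale B, Scale A.
Smallest convergent = 0.67. Discriminant |r|: 0.50, 0.50; count ≥ 0.67 → 0.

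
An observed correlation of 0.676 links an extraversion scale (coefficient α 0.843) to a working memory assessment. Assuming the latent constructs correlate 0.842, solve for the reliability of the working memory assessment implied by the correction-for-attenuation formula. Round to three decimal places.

0.765

r_true = r_obs / √(r_xx · r_yy) ⇒ 0.842 = 0.676 / √(0.843 · r_yy).
√(0.843 · r_yy) = 0.676 / 0.842 = 0.8029; 0.843 · r_yy = 0.6446; r_yy = 0.6446 / 0.843 ≈ 0.765.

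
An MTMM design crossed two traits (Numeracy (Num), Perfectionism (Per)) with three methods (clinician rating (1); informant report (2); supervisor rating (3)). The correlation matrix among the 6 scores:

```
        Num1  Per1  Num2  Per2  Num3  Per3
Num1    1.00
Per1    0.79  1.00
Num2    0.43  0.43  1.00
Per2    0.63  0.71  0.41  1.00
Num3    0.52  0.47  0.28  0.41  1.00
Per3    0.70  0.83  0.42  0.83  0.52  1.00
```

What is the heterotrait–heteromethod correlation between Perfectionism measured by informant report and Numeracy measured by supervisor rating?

Different traits and methods: r(Per2, Num3) = 0.41.

0.41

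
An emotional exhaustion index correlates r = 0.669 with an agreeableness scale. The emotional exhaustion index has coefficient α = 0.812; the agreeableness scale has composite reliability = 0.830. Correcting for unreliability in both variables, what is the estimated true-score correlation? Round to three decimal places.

r_true = r_obs / √(r_xx · r_yy) = 0.669 / √(0.812 × 0.830) = 0.669 / √0.673960 = 0.669 / 0.8210 ≈ 0.815.

0.815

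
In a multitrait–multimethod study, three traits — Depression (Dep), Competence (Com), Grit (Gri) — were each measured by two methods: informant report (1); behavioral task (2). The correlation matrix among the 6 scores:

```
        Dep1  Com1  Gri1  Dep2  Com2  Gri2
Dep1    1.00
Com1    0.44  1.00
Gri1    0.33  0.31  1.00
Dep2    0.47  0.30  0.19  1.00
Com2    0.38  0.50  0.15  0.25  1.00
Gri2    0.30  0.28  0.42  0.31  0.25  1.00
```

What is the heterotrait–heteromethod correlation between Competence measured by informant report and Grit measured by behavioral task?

0.28

Different traits and methods: r(Com1, Gri2) = 0.28.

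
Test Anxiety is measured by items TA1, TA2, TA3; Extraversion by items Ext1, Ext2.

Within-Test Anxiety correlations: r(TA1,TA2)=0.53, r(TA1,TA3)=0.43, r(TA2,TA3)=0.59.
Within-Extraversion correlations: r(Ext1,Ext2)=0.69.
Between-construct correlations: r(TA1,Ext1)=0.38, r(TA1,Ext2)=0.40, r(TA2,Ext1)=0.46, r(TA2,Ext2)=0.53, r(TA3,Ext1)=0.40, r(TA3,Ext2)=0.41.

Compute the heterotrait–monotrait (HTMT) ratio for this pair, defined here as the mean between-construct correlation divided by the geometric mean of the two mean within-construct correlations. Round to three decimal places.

Mean heterotrait r = 2.58/6 = 0.4300.
Mean within-TA = 1.55/3 = 0.5167; mean within-Ext = 0.69/1 = 0.6900.
Geometric mean = √(0.5167 × 0.6900) = 0.5971.
HTMT = 0.4300 / 0.5971 = 0.720.

0.720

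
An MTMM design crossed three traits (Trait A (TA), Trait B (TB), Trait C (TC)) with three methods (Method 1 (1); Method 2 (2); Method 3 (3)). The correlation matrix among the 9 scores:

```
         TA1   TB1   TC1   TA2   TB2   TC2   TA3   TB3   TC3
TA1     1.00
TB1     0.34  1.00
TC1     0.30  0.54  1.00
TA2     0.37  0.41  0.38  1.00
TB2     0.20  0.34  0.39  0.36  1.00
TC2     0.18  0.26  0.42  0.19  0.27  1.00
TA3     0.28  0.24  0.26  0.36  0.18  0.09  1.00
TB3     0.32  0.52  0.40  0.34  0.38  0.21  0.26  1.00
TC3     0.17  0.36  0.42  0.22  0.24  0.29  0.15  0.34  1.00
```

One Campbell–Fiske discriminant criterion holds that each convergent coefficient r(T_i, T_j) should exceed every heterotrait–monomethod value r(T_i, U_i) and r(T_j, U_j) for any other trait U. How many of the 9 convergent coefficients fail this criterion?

7

Checking each validity diagonal entry against its comparison values:
TA (methods 1·2): 0.37 vs {0.34, 0.36, 0.30, 0.19} → pass.
TA (methods 1·3): 0.28 vs {0.34, 0.26, 0.30, 0.15} → fail.
TA (methods 2·3): 0.36 vs {0.36, 0.26, 0.19, 0.15} → fail.
TB (methods 1·2): 0.34 vs {0.34, 0.36, 0.54, 0.27} → fail.
TB (methods 1·3): 0.52 vs {0.34, 0.26, 0.54, 0.34} → fail.
TB (methods 2·3): 0.38 vs {0.36, 0.26, 0.27, 0.34} → pass.
TC (methods 1·2): 0.42 vs {0.30, 0.19, 0.54, 0.27} → fail.
TC (methods 1·3): 0.42 vs {0.30, 0.15, 0.54, 0.34} → fail.
TC (methods 2·3): 0.29 vs {0.19, 0.15, 0.27, 0.34} → fail.
7 of 9 fail.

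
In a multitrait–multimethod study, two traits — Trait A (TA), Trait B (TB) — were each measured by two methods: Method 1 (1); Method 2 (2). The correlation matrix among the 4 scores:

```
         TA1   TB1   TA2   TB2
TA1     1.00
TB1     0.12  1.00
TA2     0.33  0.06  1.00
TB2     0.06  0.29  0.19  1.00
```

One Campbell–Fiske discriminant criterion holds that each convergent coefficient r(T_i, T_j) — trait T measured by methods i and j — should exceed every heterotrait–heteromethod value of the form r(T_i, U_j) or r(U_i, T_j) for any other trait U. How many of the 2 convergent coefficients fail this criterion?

Convergent coefficients and their comparison sets:
TA (methods 1·2): 0.33 vs {0.06, 0.06} → pass.
TB (methods 1·2): 0.29 vs {0.06, 0.06} → pass.
0 of 2 fail.

0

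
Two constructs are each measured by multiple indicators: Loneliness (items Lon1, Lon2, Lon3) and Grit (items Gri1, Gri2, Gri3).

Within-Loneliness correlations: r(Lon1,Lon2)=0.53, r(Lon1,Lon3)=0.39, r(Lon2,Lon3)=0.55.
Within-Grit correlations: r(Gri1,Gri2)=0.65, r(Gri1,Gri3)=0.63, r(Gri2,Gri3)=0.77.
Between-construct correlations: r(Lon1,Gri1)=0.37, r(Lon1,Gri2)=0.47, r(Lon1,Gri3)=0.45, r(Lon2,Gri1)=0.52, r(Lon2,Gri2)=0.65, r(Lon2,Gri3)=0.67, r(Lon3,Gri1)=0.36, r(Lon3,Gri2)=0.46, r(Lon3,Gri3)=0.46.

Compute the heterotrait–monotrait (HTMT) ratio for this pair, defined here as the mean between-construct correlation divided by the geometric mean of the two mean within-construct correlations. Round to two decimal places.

Mean between = 4.41/9 = 0.4900.
Mean within-Lon = 1.47/3 = 0.4900; mean within-Gri = 2.05/3 = 0.6833.
Geometric mean = √(0.4900 × 0.6833) = 0.5786.
HTMT = 0.4900 / 0.5786 = 0.85.

0.85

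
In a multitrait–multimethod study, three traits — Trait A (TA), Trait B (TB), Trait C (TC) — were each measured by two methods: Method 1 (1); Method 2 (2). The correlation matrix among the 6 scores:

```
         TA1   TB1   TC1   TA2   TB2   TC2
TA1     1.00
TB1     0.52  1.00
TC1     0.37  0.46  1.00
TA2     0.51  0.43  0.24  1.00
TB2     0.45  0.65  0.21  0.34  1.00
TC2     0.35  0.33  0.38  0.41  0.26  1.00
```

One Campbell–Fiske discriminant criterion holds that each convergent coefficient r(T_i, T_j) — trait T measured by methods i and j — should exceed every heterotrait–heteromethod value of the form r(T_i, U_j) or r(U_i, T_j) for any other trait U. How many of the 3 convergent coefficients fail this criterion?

0

Checking each validity diagonal entry against its comparison values:
TA (methods 1·2): 0.51 vs {0.45, 0.43, 0.35, 0.24} → pass.
TB (methods 1·2): 0.65 vs {0.43, 0.45, 0.33, 0.21} → pass.
TC (methods 1·2): 0.38 vs {0.24, 0.35, 0.21, 0.33} → pass.
0 of 3 fail.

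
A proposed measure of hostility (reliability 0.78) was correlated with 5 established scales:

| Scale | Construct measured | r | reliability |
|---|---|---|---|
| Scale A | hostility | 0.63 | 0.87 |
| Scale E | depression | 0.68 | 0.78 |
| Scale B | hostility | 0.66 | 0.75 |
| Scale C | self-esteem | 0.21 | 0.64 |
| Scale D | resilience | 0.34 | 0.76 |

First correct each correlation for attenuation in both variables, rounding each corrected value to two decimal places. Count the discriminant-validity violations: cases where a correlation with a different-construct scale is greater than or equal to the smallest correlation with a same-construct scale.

1

Disattenuated r (r / √(r_scale · r_new)):
  Scale A (conv): 0.63 / √(0.87·0.78) = 0.76
  Scale E (disc): 0.68 / √(0.78·0.78) = 0.87
  Scale B (conv): 0.66 / √(0.75·0.78) = 0.86
  Scale C (disc): 0.21 / √(0.64·0.78) = 0.30
  Scale D (disc): 0.34 / √(0.76·0.78) = 0.44
Smallest convergent = 0.76. Discriminant values: 0.87, 0.30, 0.44; count ≥ 0.76 → 1.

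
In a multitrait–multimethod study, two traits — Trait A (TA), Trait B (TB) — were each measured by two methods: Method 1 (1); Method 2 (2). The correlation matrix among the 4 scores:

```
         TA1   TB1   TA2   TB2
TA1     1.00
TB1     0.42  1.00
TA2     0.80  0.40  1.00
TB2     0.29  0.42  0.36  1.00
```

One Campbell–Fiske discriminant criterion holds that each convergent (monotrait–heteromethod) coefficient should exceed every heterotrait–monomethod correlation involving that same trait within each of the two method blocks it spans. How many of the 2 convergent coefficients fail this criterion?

Each convergent coefficient versus the relevant comparison correlations:
TA (methods 1·2): 0.80 vs {0.42, 0.36} → pass.
TB (methods 1·2): 0.42 vs {0.42, 0.36} → fail.
1 of 2 fail.

1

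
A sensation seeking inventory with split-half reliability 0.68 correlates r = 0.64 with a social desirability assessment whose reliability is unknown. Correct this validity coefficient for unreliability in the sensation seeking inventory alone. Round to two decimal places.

Single correction: r_c = r_obs / √r_xx = 0.64 / √0.68 = 0.64 / 0.8246 ≈ 0.78.

0.78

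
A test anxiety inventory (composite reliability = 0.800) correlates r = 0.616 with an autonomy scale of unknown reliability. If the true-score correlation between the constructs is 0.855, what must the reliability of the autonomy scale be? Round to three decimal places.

r_true = r_obs / √(r_xx · r_yy) ⇒ 0.855 = 0.616 / √(0.800 · r_yy).
√(0.800 · r_yy) = 0.616 / 0.855 = 0.7205; 0.800 · r_yy = 0.5191; r_yy = 0.5191 / 0.800 ≈ 0.649.

0.649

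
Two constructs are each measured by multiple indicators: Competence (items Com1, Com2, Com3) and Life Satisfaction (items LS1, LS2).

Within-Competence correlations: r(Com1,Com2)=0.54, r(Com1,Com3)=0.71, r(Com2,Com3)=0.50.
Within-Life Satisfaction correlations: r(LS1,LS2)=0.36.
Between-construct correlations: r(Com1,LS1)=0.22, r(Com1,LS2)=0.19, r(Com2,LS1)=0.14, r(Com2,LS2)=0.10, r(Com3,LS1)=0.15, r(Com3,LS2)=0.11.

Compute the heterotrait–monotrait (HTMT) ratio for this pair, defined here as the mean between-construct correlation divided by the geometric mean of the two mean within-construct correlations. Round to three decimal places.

Mean heterotrait r = 0.91/6 = 0.1517.
Mean within-Com = 1.75/3 = 0.5833; mean within-LS = 0.36/1 = 0.3600.
Geometric mean = √(0.5833 × 0.3600) = 0.4582.
HTMT = 0.1517 / 0.4582 = 0.331.

0.331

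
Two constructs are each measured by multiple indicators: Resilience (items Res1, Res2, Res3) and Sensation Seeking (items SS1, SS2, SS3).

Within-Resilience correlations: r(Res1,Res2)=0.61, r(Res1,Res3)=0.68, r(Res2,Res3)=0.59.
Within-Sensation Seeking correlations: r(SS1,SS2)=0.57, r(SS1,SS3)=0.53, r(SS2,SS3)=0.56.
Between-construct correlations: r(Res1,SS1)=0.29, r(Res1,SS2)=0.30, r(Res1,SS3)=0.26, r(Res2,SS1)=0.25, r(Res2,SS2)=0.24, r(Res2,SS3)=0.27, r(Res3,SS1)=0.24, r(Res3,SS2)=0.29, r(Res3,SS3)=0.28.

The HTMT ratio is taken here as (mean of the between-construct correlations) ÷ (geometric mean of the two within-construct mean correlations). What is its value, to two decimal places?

0.46

Between-construct mean = 2.42/9 = 0.2689.
Mean within-Res = 1.88/3 = 0.6267; mean within-SS = 1.66/3 = 0.5533.
Geometric mean = √(0.6267 × 0.5533) = 0.5889.
HTMT = 0.2689 / 0.5889 = 0.46.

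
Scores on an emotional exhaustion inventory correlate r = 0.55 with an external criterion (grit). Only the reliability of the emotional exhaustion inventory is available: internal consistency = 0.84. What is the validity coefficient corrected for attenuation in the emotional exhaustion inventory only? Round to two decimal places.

Single correction: r_c = r_obs / √r_xx = 0.55 / √0.84 = 0.55 / 0.9165 ≈ 0.60.

0.60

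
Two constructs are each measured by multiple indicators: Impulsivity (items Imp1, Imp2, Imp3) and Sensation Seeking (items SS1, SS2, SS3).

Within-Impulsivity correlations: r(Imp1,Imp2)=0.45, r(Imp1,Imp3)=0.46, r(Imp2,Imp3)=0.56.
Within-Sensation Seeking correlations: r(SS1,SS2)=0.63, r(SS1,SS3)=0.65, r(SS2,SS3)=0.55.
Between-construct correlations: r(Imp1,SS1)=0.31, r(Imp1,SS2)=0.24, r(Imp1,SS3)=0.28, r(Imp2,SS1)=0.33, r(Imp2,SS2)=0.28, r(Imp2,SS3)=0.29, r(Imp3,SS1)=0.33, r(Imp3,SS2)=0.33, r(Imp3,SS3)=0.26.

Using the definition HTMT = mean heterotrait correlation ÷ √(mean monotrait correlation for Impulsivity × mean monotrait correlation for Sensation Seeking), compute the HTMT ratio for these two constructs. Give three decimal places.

Between-construct mean = 2.65/9 = 0.2944.
Mean within-Imp = 1.47/3 = 0.4900; mean within-SS = 1.83/3 = 0.6100.
Geometric mean = √(0.4900 × 0.6100) = 0.5467.
HTMT = 0.2944 / 0.5467 = 0.539.

0.539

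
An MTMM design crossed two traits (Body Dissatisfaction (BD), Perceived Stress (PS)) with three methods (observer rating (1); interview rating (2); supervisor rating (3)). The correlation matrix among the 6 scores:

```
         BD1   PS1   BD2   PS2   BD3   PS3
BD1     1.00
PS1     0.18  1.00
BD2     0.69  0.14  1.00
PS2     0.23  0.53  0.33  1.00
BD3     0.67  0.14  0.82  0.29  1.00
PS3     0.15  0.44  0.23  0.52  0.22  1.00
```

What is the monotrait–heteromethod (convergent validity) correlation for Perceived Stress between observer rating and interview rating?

0.53

Same trait (PS), different methods: r(PS1, PS2) = 0.53.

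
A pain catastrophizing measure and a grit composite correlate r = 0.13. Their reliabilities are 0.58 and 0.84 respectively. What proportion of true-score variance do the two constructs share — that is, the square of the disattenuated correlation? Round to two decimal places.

0.03

Disattenuated r = 0.13 / √(0.58 × 0.84) = 0.13 / 0.6980 = 0.1862.
Shared true-score variance = 0.1862² = 0.0347 ≈ 0.03.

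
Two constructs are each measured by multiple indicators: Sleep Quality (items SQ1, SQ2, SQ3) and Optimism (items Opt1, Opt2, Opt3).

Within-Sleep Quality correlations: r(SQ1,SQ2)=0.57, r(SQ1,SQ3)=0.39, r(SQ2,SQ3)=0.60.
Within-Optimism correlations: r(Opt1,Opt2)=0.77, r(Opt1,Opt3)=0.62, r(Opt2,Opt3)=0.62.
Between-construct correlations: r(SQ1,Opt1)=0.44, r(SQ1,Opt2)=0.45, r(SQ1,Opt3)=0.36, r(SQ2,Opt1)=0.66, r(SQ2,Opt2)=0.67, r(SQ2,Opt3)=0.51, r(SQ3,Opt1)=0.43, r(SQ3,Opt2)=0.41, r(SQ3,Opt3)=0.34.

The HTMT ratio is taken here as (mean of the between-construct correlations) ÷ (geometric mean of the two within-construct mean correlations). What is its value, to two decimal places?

Between-construct mean = 4.27/9 = 0.4744.
Mean within-SQ = 1.56/3 = 0.5200; mean within-Opt = 2.01/3 = 0.6700.
Geometric mean = √(0.5200 × 0.6700) = 0.5903.
HTMT = 0.4744 / 0.5903 = 0.80.

0.80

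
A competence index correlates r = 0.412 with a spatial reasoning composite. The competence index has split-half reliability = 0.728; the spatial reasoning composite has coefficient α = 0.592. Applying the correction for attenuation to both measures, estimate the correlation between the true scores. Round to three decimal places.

r_true = r_obs / √(r_xx · r_yy) = 0.412 / √(0.728 × 0.592) = 0.412 / √0.430976 = 0.412 / 0.6565 ≈ 0.628.

0.628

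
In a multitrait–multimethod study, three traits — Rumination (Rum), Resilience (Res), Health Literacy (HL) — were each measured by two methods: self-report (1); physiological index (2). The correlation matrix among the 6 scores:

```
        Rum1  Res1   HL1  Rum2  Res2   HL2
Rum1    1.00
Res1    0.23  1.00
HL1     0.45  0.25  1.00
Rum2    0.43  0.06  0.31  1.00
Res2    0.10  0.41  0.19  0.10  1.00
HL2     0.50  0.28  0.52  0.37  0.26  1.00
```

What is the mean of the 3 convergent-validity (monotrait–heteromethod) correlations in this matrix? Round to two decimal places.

Convergent values: 0.43, 0.41, 0.52; mean = 1.36/3 = 0.45.

0.45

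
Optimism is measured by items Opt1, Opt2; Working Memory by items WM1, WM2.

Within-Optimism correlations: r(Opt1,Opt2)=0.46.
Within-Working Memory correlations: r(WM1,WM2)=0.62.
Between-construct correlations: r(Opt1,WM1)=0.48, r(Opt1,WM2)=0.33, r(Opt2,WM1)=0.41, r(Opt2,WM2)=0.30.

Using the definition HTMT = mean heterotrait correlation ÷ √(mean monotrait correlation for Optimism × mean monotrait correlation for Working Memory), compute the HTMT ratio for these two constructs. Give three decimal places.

Mean between = 1.52/4 = 0.3800.
Mean within-Opt = 0.46/1 = 0.4600; mean within-WM = 0.62/1 = 0.6200.
Geometric mean = √(0.4600 × 0.6200) = 0.5340.
HTMT = 0.3800 / 0.5340 = 0.712.

0.712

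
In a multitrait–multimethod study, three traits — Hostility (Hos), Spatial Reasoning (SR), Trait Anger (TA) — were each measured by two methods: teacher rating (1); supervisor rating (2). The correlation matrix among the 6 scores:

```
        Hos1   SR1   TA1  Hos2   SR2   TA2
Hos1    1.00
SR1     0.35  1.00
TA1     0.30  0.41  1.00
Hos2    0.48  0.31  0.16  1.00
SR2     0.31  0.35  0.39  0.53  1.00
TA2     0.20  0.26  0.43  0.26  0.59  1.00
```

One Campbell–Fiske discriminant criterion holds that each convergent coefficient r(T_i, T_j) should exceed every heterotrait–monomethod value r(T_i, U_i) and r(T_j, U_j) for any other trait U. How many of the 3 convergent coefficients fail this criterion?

3

Each convergent coefficient versus the relevant comparison correlations:
Hos (methods 1·2): 0.48 vs {0.35, 0.53, 0.30, 0.26} → fail.
SR (methods 1·2): 0.35 vs {0.35, 0.53, 0.41, 0.59} → fail.
TA (methods 1·2): 0.43 vs {0.30, 0.26, 0.41, 0.59} → fail.
3 of 3 fail.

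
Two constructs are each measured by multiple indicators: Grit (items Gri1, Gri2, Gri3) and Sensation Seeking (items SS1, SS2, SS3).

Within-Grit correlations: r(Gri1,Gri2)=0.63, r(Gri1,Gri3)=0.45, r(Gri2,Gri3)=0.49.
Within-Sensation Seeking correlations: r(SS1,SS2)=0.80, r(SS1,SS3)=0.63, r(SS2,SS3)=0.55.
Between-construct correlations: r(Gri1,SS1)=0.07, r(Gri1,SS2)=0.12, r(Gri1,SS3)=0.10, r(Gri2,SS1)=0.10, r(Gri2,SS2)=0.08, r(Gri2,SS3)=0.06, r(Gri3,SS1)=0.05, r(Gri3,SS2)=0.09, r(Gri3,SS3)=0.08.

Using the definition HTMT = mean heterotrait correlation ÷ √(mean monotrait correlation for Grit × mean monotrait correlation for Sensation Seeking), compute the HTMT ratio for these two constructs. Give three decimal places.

0.142

Mean between = 0.75/9 = 0.0833.
Mean within-Gri = 1.57/3 = 0.5233; mean within-SS = 1.98/3 = 0.6600.
Geometric mean = √(0.5233 × 0.6600) = 0.5877.
HTMT = 0.0833 / 0.5877 = 0.142.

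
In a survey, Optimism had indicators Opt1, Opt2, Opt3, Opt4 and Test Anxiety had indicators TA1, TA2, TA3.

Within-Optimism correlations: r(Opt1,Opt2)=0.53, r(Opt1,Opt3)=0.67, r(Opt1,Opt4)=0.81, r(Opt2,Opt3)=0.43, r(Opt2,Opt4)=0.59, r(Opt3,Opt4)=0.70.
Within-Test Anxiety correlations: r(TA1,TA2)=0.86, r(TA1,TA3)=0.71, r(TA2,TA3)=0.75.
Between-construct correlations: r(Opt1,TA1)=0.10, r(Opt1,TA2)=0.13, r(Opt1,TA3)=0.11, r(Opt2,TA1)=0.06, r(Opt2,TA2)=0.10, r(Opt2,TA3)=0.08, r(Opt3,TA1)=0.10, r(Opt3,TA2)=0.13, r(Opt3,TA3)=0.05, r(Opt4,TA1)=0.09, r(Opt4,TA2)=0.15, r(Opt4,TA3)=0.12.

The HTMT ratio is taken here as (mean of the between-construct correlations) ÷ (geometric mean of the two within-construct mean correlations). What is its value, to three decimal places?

Mean heterotrait r = 1.22/12 = 0.1017.
Mean within-Opt = 3.73/6 = 0.6217; mean within-TA = 2.32/3 = 0.7733.
Geometric mean = √(0.6217 × 0.7733) = 0.6934.
HTMT = 0.1017 / 0.6934 = 0.147.

0.147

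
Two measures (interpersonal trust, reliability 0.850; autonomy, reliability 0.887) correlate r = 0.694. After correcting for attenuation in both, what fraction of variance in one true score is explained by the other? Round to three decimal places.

Disattenuated r = 0.694 / √(0.850 × 0.887) = 0.694 / 0.8683 = 0.7993.
Shared true-score variance = 0.7993² = 0.6389 ≈ 0.639.

0.639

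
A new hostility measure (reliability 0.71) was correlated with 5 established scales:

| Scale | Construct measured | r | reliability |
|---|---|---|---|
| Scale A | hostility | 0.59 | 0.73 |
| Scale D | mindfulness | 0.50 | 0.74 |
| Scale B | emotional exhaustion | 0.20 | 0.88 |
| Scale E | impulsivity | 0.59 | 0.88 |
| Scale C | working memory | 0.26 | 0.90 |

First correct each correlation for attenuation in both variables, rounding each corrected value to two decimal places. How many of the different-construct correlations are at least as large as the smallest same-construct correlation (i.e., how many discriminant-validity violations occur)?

0

Disattenuated r (r / √(r_scale · r_new)):
  Scale A (conv): 0.59 / √(0.73·0.71) = 0.82
  Scale D (disc): 0.50 / √(0.74·0.71) = 0.69
  Scale B (disc): 0.20 / √(0.88·0.71) = 0.25
  Scale E (disc): 0.59 / √(0.88·0.71) = 0.75
  Scale C (disc): 0.26 / √(0.90·0.71) = 0.33
Smallest convergent = 0.82. Discriminant values: 0.69, 0.25, 0.75, 0.33; count ≥ 0.82 → 0.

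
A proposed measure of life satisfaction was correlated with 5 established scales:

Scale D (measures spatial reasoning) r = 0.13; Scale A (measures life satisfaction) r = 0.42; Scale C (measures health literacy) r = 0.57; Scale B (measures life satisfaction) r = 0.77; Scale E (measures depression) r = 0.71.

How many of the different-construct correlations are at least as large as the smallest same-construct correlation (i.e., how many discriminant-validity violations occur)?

Convergent (same construct = life satisfaction): Scale A, Scale B.
Smallest convergent = 0.42. Discriminant values: 0.13, 0.57, 0.71; count ≥ 0.42 → 2.

2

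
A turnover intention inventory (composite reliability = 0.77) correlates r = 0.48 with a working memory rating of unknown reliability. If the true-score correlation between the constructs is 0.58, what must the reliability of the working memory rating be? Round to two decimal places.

r_true = r_obs / √(r_xx · r_yy) ⇒ 0.58 = 0.48 / √(0.77 · r_yy).
√(0.77 · r_yy) = 0.48 / 0.58 = 0.8276; 0.77 · r_yy = 0.6849; r_yy = 0.6849 / 0.77 ≈ 0.89.

0.89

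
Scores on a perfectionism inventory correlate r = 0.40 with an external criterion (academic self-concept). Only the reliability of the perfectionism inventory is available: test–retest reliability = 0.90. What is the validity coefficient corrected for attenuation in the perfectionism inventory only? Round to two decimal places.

Single correction: r_c = r_obs / √r_xx = 0.40 / √0.90 = 0.40 / 0.9487 ≈ 0.42.

0.42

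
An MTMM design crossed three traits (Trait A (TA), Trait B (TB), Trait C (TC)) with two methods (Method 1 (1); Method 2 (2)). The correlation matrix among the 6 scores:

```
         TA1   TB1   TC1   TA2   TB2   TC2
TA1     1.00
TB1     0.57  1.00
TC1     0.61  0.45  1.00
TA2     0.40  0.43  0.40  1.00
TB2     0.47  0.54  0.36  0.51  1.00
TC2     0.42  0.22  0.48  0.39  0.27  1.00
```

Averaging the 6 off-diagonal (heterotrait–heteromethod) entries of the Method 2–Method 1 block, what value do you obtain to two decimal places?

0.38

HTHM values (method 2 × method 1): 0.43, 0.40, 0.47, 0.36, 0.42, 0.22; mean = 2.30/6 = 0.38.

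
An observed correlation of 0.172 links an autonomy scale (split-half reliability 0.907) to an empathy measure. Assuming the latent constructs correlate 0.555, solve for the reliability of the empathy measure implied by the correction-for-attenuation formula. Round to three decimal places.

0.106

r_true = r_obs / √(r_xx · r_yy) ⇒ 0.555 = 0.172 / √(0.907 · r_yy).
√(0.907 · r_yy) = 0.172 / 0.555 = 0.3099; 0.907 · r_yy = 0.0960; r_yy = 0.0960 / 0.907 ≈ 0.106.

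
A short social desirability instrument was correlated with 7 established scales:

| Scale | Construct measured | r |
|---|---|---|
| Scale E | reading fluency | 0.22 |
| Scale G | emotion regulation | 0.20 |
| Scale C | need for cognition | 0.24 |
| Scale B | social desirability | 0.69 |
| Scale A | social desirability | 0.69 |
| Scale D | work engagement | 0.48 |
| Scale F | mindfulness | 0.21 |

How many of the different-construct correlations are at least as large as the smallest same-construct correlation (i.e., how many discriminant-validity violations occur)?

0

Convergent (same construct = social desirability): Scale B, Scale A.
Smallest convergent = 0.69. Discriminant values: 0.22, 0.20, 0.24, 0.48, 0.21; count ≥ 0.69 → 0.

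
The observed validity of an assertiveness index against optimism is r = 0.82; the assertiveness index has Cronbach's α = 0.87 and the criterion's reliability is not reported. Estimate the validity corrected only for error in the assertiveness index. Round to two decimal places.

0.88

Single correction: r_c = r_obs / √r_xx = 0.82 / √0.87 = 0.82 / 0.9327 ≈ 0.88.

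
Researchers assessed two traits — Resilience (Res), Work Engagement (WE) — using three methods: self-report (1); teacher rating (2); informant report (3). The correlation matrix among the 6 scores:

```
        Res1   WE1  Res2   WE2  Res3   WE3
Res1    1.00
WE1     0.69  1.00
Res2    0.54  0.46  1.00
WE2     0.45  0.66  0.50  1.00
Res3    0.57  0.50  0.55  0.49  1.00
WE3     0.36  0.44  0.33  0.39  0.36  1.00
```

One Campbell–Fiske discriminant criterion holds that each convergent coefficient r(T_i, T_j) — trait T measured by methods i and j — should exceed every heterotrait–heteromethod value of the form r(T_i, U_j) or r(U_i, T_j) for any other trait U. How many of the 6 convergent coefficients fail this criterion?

Convergent coefficients and their comparison sets:
Res (methods 1·2): 0.54 vs {0.45, 0.46} → pass.
Res (methods 1·3): 0.57 vs {0.36, 0.50} → pass.
Res (methods 2·3): 0.55 vs {0.33, 0.49} → pass.
WE (methods 1·2): 0.66 vs {0.46, 0.45} → pass.
WE (methods 1·3): 0.44 vs {0.50, 0.36} → fail.
WE (methods 2·3): 0.39 vs {0.49, 0.33} → fail.
2 of 6 fail.

2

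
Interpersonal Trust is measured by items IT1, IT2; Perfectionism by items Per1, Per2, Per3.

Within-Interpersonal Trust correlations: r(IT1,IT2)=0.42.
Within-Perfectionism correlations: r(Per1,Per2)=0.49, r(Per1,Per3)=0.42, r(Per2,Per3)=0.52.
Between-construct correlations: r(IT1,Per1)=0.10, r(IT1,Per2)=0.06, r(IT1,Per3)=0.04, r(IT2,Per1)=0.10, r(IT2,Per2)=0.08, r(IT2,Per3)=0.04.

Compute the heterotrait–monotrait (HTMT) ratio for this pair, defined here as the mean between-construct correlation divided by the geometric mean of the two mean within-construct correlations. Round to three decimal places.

Between-construct mean = 0.42/6 = 0.0700.
Mean within-IT = 0.42/1 = 0.4200; mean within-Per = 1.43/3 = 0.4767.
Geometric mean = √(0.4200 × 0.4767) = 0.4475.
HTMT = 0.0700 / 0.4475 = 0.156.

0.156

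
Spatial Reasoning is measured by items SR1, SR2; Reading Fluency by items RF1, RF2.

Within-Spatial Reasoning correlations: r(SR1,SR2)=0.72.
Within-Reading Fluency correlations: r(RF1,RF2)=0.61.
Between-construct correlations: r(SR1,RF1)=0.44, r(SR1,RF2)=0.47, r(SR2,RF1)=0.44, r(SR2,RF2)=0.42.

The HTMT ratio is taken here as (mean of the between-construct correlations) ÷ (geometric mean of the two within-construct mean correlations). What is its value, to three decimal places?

Between-construct mean = 1.77/4 = 0.4425.
Mean within-SR = 0.72/1 = 0.7200; mean within-RF = 0.61/1 = 0.6100.
Geometric mean = √(0.7200 × 0.6100) = 0.6627.
HTMT = 0.4425 / 0.6627 = 0.668.

0.668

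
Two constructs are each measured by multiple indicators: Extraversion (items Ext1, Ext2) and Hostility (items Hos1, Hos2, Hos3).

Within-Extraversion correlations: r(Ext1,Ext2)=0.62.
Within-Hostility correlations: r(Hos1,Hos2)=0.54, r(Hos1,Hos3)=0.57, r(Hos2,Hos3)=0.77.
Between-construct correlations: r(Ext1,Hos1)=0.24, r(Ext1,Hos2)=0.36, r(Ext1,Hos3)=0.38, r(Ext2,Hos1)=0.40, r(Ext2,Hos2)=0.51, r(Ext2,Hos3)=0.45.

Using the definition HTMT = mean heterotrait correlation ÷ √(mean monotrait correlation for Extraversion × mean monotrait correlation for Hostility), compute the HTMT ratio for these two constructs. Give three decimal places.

Mean heterotrait r = 2.34/6 = 0.3900.
Mean within-Ext = 0.62/1 = 0.6200; mean within-Hos = 1.88/3 = 0.6267.
Geometric mean = √(0.6200 × 0.6267) = 0.6233.
HTMT = 0.3900 / 0.6233 = 0.626.

0.626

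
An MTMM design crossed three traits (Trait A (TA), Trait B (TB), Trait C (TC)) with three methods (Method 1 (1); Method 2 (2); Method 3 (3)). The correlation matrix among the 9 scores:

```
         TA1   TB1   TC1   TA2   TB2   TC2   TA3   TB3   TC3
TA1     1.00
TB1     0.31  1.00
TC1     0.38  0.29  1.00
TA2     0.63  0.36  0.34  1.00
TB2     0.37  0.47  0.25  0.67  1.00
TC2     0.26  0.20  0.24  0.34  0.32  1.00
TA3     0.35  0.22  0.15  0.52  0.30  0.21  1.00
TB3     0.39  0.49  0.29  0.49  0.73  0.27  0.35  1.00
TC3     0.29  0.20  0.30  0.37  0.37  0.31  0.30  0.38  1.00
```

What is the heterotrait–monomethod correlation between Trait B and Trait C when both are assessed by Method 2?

0.32

Different traits, same method: r(TB2, TC2) = 0.32.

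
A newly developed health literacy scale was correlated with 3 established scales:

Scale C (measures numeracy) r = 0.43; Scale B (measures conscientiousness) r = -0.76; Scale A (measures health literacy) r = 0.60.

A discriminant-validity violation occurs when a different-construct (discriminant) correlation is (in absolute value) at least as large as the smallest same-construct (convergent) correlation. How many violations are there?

1

Convergent (same construct = health literacy): Scale A.
Smallest convergent = 0.60. Discriminant |r|: 0.43, 0.76; count ≥ 0.60 → 1.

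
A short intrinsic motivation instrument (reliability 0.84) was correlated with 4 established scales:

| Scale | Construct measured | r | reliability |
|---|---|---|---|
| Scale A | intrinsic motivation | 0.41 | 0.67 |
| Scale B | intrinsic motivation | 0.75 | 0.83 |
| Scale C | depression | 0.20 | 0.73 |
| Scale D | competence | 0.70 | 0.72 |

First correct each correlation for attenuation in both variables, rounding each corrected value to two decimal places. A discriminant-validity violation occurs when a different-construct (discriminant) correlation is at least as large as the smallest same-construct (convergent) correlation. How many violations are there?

1

Disattenuated r (r / √(r_scale · r_new)):
  Scale A (conv): 0.41 / √(0.67·0.84) = 0.55
  Scale B (conv): 0.75 / √(0.83·0.84) = 0.90
  Scale C (disc): 0.20 / √(0.73·0.84) = 0.26
  Scale D (disc): 0.70 / √(0.72·0.84) = 0.90
Smallest convergent = 0.55. Discriminant values: 0.26, 0.90; count ≥ 0.55 → 1.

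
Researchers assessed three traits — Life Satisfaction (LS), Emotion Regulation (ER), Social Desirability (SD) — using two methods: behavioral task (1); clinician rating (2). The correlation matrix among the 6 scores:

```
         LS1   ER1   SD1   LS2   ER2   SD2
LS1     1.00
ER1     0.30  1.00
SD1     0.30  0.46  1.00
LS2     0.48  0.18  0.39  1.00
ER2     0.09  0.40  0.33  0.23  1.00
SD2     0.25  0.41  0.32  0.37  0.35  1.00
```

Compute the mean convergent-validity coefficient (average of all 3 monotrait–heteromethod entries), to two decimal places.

0.40

Convergent values: 0.48, 0.40, 0.32; mean = 1.20/3 = 0.40.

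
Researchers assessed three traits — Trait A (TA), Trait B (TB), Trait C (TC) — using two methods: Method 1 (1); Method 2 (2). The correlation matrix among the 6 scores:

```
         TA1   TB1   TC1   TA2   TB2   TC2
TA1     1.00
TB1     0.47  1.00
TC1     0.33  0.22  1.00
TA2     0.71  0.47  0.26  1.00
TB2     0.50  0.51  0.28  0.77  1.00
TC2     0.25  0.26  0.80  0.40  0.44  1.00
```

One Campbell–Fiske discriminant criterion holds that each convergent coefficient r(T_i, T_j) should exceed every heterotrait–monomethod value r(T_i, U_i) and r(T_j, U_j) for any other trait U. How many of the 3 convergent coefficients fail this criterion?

2

Each convergent coefficient versus the relevant comparison correlations:
TA (methods 1·2): 0.71 vs {0.47, 0.77, 0.33, 0.40} → fail.
TB (methods 1·2): 0.51 vs {0.47, 0.77, 0.22, 0.44} → fail.
TC (methods 1·2): 0.80 vs {0.33, 0.40, 0.22, 0.44} → pass.
2 of 3 fail.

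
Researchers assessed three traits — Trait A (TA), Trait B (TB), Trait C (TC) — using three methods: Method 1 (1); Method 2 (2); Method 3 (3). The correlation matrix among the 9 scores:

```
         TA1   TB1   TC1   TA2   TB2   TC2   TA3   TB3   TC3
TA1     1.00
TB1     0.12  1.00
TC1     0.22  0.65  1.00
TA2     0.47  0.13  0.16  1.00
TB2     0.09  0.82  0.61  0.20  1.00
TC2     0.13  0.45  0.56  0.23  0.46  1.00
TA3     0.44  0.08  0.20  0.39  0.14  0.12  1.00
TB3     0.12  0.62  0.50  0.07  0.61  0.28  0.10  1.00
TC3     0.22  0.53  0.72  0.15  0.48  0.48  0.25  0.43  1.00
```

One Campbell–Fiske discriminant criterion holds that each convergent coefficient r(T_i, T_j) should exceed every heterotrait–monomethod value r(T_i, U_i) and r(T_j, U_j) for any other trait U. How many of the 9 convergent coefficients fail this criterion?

2

Each convergent coefficient versus the relevant comparison correlations:
TA (methods 1·2): 0.47 vs {0.12, 0.20, 0.22, 0.23} → pass.
TA (methods 1·3): 0.44 vs {0.12, 0.10, 0.22, 0.25} → pass.
TA (methods 2·3): 0.39 vs {0.20, 0.10, 0.23, 0.25} → pass.
TB (methods 1·2): 0.82 vs {0.12, 0.20, 0.65, 0.46} → pass.
TB (methods 1·3): 0.62 vs {0.12, 0.10, 0.65, 0.43} → fail.
TB (methods 2·3): 0.61 vs {0.20, 0.10, 0.46, 0.43} → pass.
TC (methods 1·2): 0.56 vs {0.22, 0.23, 0.65, 0.46} → fail.
TC (methods 1·3): 0.72 vs {0.22, 0.25, 0.65, 0.43} → pass.
TC (methods 2·3): 0.48 vs {0.23, 0.25, 0.46, 0.43} → pass.
2 of 9 fail.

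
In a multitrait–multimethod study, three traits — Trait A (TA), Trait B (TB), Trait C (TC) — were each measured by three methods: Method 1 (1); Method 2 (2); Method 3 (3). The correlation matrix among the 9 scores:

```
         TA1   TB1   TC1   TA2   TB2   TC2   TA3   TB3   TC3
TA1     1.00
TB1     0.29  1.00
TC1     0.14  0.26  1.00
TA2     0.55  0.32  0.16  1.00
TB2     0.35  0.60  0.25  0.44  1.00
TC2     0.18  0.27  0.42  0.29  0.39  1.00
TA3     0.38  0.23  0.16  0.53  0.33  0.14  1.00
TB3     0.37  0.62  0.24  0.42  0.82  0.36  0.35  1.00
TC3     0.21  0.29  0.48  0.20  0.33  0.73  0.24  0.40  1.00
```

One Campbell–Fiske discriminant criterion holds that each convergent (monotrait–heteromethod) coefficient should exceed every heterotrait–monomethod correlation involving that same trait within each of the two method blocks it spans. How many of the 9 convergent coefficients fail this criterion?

Each convergent coefficient versus the relevant comparison correlations:
TA (methods 1·2): 0.55 vs {0.29, 0.44, 0.14, 0.29} → pass.
TA (methods 1·3): 0.38 vs {0.29, 0.35, 0.14, 0.24} → pass.
TA (methods 2·3): 0.53 vs {0.44, 0.35, 0.29, 0.24} → pass.
TB (methods 1·2): 0.60 vs {0.29, 0.44, 0.26, 0.39} → pass.
TB (methods 1·3): 0.62 vs {0.29, 0.35, 0.26, 0.40} → pass.
TB (methods 2·3): 0.82 vs {0.44, 0.35, 0.39, 0.40} → pass.
TC (methods 1·2): 0.42 vs {0.14, 0.29, 0.26, 0.39} → pass.
TC (methods 1·3): 0.48 vs {0.14, 0.24, 0.26, 0.40} → pass.
TC (methods 2·3): 0.73 vs {0.29, 0.24, 0.39, 0.40} → pass.
0 of 9 fail.

0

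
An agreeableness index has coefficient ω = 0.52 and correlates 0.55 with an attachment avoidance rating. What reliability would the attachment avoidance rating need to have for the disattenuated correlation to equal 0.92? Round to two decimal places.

r_true = r_obs / √(r_xx · r_yy) ⇒ 0.92 = 0.55 / √(0.52 · r_yy).
√(0.52 · r_yy) = 0.55 / 0.92 = 0.5978; 0.52 · r_yy = 0.3574; r_yy = 0.3574 / 0.52 ≈ 0.69.

0.69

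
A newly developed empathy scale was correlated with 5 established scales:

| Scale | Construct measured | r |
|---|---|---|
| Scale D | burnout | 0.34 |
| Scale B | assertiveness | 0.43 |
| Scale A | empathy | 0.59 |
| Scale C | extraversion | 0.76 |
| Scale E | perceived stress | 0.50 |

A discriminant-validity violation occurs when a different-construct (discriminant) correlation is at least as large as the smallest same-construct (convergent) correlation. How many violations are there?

1

Convergent (same construct = empathy): Scale A.
Smallest convergent = 0.59. Discriminant values: 0.34, 0.43, 0.76, 0.50; count ≥ 0.59 → 1.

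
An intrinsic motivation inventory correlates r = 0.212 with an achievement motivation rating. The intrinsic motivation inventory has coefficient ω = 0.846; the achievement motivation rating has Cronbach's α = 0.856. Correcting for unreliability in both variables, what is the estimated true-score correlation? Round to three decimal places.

0.249

r_true = r_obs / √(r_xx · r_yy) = 0.212 / √(0.846 × 0.856) = 0.212 / √0.724176 = 0.212 / 0.8510 ≈ 0.249.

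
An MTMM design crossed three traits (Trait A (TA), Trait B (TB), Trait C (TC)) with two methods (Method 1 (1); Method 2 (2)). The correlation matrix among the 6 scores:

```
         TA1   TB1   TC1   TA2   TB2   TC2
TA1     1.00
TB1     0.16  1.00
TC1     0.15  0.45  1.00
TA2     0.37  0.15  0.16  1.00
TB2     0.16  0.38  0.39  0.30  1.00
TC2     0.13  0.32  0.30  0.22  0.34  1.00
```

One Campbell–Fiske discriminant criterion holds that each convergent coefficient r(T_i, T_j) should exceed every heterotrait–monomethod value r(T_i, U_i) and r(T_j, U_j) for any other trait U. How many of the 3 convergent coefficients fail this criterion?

2

Convergent coefficients and their comparison sets:
TA (methods 1·2): 0.37 vs {0.16, 0.30, 0.15, 0.22} → pass.
TB (methods 1·2): 0.38 vs {0.16, 0.30, 0.45, 0.34} → fail.
TC (methods 1·2): 0.30 vs {0.15, 0.22, 0.45, 0.34} → fail.
2 of 3 fail.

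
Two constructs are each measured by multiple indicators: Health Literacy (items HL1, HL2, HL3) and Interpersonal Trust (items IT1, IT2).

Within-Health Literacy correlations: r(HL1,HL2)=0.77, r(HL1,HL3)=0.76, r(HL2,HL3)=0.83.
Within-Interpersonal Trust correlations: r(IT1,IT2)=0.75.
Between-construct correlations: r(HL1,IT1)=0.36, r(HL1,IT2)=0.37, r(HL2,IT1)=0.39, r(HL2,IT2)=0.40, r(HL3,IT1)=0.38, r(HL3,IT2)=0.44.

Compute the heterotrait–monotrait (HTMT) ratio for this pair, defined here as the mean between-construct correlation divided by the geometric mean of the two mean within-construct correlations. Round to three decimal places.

Mean between = 2.34/6 = 0.3900.
Mean within-HL = 2.36/3 = 0.7867; mean within-IT = 0.75/1 = 0.7500.
Geometric mean = √(0.7867 × 0.7500) = 0.7681.
HTMT = 0.3900 / 0.7681 = 0.508.

0.508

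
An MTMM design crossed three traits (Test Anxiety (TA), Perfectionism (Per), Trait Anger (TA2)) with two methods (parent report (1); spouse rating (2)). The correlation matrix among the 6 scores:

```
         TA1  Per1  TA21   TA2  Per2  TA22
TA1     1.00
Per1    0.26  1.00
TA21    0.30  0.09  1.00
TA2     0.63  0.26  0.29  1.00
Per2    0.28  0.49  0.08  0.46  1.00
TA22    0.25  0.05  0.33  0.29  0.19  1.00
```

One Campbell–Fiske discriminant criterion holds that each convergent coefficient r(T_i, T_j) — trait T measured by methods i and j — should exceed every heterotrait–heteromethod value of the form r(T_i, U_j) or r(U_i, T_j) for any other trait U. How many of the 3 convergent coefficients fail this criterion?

0

Checking each validity diagonal entry against its comparison values:
TA (methods 1·2): 0.63 vs {0.28, 0.26, 0.25, 0.29} → pass.
Per (methods 1·2): 0.49 vs {0.26, 0.28, 0.05, 0.08} → pass.
TA2 (methods 1·2): 0.33 vs {0.29, 0.25, 0.08, 0.05} → pass.
0 of 3 fail.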